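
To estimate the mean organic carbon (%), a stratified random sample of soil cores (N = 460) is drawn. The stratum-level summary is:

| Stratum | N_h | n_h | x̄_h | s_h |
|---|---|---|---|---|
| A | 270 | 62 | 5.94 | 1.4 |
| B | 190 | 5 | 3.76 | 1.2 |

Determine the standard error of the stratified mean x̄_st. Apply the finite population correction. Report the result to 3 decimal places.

SE(x̄_st) ≈ 0.237

V̂(x̄_st) = Σ W_h² (1 − n_h/N_h) s_h²/n_h, with W_h = N_h/N and N = 460:
  stratum A: (270/460)²·(1 − 62/270)·1.4²/62 = 0.00839027
  stratum B: (190/460)²·(1 − 5/190)·1.2²/5 = 0.0478412
V̂(x̄_st) = 0.0562315
SE(x̄_st) = √0.0562315 = 0.237132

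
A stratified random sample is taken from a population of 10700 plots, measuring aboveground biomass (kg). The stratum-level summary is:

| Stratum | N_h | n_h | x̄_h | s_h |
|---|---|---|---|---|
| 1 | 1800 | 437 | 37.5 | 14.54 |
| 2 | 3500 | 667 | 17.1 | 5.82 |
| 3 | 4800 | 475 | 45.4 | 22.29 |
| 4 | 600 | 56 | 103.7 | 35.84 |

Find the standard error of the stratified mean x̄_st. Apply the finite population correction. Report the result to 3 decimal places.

SE(x̄_st) ≈ 0.519

V̂(x̄_st) = Σ W_h² (1 − n_h/N_h) s_h²/n_h, with W_h = N_h/N and N = 10700:
  stratum 1: (1800/10700)²·(1 − 437/1800)·14.54²/437 = 0.0103669
  stratum 2: (3500/10700)²·(1 − 667/3500)·5.82²/667 = 0.00439812
  stratum 3: (4800/10700)²·(1 − 475/4800)·22.29²/475 = 0.189665
  stratum 4: (600/10700)²·(1 − 56/600)·35.84²/56 = 0.0653929
V̂(x̄_st) = 0.269823
SE(x̄_st) = √0.269823 = 0.519444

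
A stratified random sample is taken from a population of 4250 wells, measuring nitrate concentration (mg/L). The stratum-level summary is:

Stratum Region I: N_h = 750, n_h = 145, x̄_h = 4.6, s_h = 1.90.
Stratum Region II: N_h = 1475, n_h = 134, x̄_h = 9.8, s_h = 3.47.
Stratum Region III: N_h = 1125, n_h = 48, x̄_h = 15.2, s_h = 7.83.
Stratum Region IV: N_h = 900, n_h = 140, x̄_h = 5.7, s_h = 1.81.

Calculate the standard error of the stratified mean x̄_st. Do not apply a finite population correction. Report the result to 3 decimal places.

SE(x̄_st) ≈ 0.320

V̂(x̄_st) = Σ W_h² s_h²/n_h, with W_h = N_h/N and N = 4250:
  stratum Region I: (750/4250)²·1.90²/145 = 0.000775325
  stratum Region II: (1475/4250)²·3.47²/134 = 0.0108233
  stratum Region III: (1125/4250)²·7.83²/48 = 0.0894972
  stratum Region IV: (900/4250)²·1.81²/140 = 0.00104939
V̂(x̄_st) = 0.102145
SE(x̄_st) = √0.102145 = 0.319602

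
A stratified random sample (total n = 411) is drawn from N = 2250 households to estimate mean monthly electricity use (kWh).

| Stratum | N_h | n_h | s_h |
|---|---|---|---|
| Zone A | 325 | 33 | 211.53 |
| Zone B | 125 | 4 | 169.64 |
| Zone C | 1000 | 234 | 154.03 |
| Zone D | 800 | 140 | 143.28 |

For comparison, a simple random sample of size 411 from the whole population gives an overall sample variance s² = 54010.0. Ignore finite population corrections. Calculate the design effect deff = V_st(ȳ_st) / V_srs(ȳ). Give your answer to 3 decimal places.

V̂(ȳ_st) = Σ W_h² s_h²/n_h, with W_h = N_h/N and N = 2250:
  stratum Zone A: (325/2250)²·211.53²/33 = 28.2899
  stratum Zone B: (125/2250)²·169.64²/4 = 22.205
  stratum Zone C: (1000/2250)²·154.03²/234 = 20.0276
  stratum Zone D: (800/2250)²·143.28²/140 = 18.5378
V_st = 89.0604
V_srs = s²/n = 54010.0/411 = 131.411
deff = V_st / V_srs = 89.0604/131.411 = 0.6777

deff ≈ 0.678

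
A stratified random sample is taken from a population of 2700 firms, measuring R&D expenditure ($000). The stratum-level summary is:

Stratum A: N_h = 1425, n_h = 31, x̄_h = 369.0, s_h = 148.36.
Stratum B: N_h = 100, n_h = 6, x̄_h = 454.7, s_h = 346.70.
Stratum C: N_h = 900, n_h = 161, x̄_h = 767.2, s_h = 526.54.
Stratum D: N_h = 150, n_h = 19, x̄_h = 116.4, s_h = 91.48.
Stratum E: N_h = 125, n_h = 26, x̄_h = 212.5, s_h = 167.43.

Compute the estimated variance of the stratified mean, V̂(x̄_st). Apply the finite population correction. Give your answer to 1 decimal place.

V̂(x̄_st) = Σ W_h² (1 − n_h/N_h) s_h²/n_h, with W_h = N_h/N and N = 2700:
  stratum A: (1425/2700)²·(1 − 31/1425)·148.36²/31 = 193.474
  stratum B: (100/2700)²·(1 − 6/100)·346.70²/6 = 25.8319
  stratum C: (900/2700)²·(1 − 161/900)·526.54²/161 = 157.107
  stratum D: (150/2700)²·(1 − 19/150)·91.48²/19 = 1.18723
  stratum E: (125/2700)²·(1 − 26/125)·167.43²/26 = 1.83025
V̂(x̄_st) = 379.43

V̂(x̄_st) ≈ 379.4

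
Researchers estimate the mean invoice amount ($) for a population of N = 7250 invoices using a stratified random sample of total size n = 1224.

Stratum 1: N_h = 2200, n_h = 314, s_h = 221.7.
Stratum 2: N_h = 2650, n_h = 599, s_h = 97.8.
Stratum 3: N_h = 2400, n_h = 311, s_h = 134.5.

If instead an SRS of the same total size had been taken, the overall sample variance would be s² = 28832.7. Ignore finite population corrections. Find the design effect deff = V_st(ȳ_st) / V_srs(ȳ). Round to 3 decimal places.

deff ≈ 0.973

V̂(ȳ_st) = Σ W_h² s_h²/n_h, with W_h = N_h/N and N = 7250:
  stratum 1: (2200/7250)²·221.7²/314 = 14.4136
  stratum 2: (2650/7250)²·97.8²/599 = 2.13337
  stratum 3: (2400/7250)²·134.5²/311 = 6.37427
V_st = 22.9212
V_srs = s²/n = 28832.7/1224 = 23.5561
deff = V_st / V_srs = 22.9212/23.5561 = 0.9730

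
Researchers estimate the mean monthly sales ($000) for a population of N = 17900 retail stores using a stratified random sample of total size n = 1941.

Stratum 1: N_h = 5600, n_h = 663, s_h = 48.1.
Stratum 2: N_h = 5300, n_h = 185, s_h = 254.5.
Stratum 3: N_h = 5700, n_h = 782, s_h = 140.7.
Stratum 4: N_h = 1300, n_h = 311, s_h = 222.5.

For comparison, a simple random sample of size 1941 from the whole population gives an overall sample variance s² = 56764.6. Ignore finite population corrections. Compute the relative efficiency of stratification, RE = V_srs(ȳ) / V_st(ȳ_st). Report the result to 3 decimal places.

RE ≈ 0.849

V̂(ȳ_st) = Σ W_h² s_h²/n_h, with W_h = N_h/N and N = 17900:
  stratum 1: (5600/17900)²·48.1²/663 = 0.341544
  stratum 2: (5300/17900)²·254.5²/185 = 30.6937
  stratum 3: (5700/17900)²·140.7²/782 = 2.567
  stratum 4: (1300/17900)²·222.5²/311 = 0.839615
V_st = 34.4419
V_srs = s²/n = 56764.6/1941 = 29.245
Relative efficiency = V_srs / V_st = 29.245/34.4419 = 0.8491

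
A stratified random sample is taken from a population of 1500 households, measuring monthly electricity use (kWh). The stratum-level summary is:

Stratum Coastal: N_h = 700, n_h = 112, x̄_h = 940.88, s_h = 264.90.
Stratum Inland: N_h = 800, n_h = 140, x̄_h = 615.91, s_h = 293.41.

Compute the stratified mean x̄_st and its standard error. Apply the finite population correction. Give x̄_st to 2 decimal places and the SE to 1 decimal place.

x̄_st = Σ W_h x̄_h = (700·940.88 + 800·615.91)/1500 = 767.56267
V̂(x̄_st) = Σ W_h² (1 − n_h/N_h) s_h²/n_h, with W_h = N_h/N and N = 1500:
  stratum Coastal: (700/1500)²·(1 − 112/700)·264.90²/112 = 114.614
  stratum Inland: (800/1500)²·(1 − 140/800)·293.41²/140 = 144.302
V̂(x̄_st) = 258.917
SE(x̄_st) = √258.917 = 16.0909

x̄_st ≈ 767.56, SE ≈ 16.1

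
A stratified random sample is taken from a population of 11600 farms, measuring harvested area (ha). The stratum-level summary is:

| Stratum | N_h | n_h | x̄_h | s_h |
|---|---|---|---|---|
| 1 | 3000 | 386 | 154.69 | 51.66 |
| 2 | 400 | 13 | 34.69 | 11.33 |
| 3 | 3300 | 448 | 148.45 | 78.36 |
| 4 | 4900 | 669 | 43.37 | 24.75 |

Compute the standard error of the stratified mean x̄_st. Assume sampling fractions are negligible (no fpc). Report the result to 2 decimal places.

SE(x̄_st) ≈ 1.32

V̂(x̄_st) = Σ W_h² s_h²/n_h, with W_h = N_h/N and N = 11600:
  stratum 1: (3000/11600)²·51.66²/386 = 0.462432
  stratum 2: (400/11600)²·11.33²/13 = 0.0117414
  stratum 3: (3300/11600)²·78.36²/448 = 1.10923
  stratum 4: (4900/11600)²·24.75²/669 = 0.163381
V̂(x̄_st) = 1.74679
SE(x̄_st) = √1.74679 = 1.32166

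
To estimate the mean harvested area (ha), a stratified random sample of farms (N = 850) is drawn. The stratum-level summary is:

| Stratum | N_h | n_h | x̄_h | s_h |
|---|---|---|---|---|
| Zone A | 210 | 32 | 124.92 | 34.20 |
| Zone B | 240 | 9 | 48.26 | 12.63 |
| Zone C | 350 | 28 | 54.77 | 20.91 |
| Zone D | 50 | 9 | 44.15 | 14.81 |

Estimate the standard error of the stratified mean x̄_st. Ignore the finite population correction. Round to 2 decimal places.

SE(x̄_st) ≈ 2.53

V̂(x̄_st) = Σ W_h² s_h²/n_h, with W_h = N_h/N and N = 850:
  stratum Zone A: (210/850)²·34.20²/32 = 2.23102
  stratum Zone B: (240/850)²·12.63²/9 = 1.41302
  stratum Zone C: (350/850)²·20.91²/28 = 2.64757
  stratum Zone D: (50/850)²·14.81²/9 = 0.0843276
V̂(x̄_st) = 6.37594
SE(x̄_st) = √6.37594 = 2.52506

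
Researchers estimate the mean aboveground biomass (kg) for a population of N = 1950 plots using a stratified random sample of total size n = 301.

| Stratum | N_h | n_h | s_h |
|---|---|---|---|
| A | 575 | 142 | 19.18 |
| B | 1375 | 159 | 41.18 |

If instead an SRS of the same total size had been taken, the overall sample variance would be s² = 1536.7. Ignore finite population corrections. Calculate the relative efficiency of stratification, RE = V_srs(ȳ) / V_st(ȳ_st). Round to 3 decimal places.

RE ≈ 0.924

V̂(ȳ_st) = Σ W_h² s_h²/n_h, with W_h = N_h/N and N = 1950:
  stratum A: (575/1950)²·19.18²/142 = 0.225255
  stratum B: (1375/1950)²·41.18²/159 = 5.30288
V_st = 5.52813
V_srs = s²/n = 1536.7/301 = 5.10532
Relative efficiency = V_srs / V_st = 5.10532/5.52813 = 0.9235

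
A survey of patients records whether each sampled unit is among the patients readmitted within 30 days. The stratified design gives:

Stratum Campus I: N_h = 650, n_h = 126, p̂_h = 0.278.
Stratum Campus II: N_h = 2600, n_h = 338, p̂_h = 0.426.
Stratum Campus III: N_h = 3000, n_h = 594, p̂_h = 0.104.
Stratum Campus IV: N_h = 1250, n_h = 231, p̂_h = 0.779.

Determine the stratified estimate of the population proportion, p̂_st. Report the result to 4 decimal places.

p̂_st ≈ 0.3432

N = 7500; stratum weights W_h = N_h/N.
p̂_st = Σ W_h p̂_h = (650·0.278 + 2600·0.426 + 3000·0.104 + 1250·0.779)/7500 = 0.34321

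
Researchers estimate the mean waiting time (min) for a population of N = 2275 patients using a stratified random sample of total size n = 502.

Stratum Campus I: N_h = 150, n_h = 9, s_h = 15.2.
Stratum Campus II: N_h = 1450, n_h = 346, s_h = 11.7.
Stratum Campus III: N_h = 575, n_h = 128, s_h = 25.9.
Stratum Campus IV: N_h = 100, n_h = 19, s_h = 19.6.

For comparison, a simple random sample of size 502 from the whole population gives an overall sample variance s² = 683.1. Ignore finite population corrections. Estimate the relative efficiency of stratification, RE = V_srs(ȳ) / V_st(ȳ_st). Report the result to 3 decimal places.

V̂(ȳ_st) = Σ W_h² s_h²/n_h, with W_h = N_h/N and N = 2275:
  stratum Campus I: (150/2275)²·15.2²/9 = 0.1116
  stratum Campus II: (1450/2275)²·11.7²/346 = 0.16072
  stratum Campus III: (575/2275)²·25.9²/128 = 0.334782
  stratum Campus IV: (100/2275)²·19.6²/19 = 0.0390657
V_st = 0.646168
V_srs = s²/n = 683.1/502 = 1.36076
Relative efficiency = V_srs / V_st = 1.36076/0.646168 = 2.1059

RE ≈ 2.106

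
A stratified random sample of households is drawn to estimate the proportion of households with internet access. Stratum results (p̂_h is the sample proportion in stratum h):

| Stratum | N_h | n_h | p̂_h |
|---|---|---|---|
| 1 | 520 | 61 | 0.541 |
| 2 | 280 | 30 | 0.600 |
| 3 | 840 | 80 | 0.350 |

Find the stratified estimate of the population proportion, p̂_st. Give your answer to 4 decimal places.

N = 1640; stratum weights W_h = N_h/N.
p̂_st = Σ W_h p̂_h = (520·0.541 + 280·0.600 + 840·0.350)/1640 = 0.45324

p̂_st ≈ 0.4532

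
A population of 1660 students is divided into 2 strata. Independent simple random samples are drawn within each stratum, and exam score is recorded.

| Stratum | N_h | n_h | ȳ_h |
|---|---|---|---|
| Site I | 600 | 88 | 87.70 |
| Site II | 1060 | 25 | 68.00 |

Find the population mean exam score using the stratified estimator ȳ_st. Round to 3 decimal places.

N = Σ N_h = 1660. Stratum weights W_h = N_h/N.
ȳ_st = (600·87.70 + 1060·68.00) / 1660 = 75.12048

ȳ_st ≈ 75.120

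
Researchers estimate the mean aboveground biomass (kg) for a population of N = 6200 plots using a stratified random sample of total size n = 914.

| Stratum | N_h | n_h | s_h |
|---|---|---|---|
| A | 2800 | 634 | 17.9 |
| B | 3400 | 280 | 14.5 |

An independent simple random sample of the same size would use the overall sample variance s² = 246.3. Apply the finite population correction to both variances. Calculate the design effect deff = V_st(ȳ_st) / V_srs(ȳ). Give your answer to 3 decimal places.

deff ≈ 1.249

V̂(ȳ_st) = Σ W_h² (1 − n_h/N_h) s_h²/n_h, with W_h = N_h/N and N = 6200:
  stratum A: (2800/6200)²·(1 − 634/2800)·17.9²/634 = 0.0797352
  stratum B: (3400/6200)²·(1 − 280/3400)·14.5²/280 = 0.207218
V_st = 0.286953
V_srs = (1 − 914/6200)·246.3/914 = 0.229749
deff = V_st / V_srs = 0.286953/0.229749 = 1.2490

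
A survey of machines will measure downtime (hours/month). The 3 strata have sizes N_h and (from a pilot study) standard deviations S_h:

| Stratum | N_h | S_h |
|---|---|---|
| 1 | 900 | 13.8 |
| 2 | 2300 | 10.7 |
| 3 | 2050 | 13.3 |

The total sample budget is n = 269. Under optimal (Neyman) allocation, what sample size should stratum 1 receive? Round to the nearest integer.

Neyman allocation: n_h = n · N_h S_h / Σ N_i S_i, with n = 269.
  stratum 1: N_h·S_h = 900·13.8 = 12420.00
  stratum 2: N_h·S_h = 2300·10.7 = 24610.00
  stratum 3: N_h·S_h = 2050·13.3 = 27265.00
Σ N_h S_h = 64295.00
n for stratum 1 = 269·12420.00/64295.00 = 51.963 → 52

52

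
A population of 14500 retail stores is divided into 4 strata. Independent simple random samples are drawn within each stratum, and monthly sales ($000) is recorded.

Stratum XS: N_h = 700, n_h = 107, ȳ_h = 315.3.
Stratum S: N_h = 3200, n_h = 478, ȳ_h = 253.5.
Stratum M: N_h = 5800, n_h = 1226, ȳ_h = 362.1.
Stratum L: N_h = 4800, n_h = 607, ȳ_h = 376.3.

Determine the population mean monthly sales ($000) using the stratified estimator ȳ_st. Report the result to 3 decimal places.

ȳ_st ≈ 340.574

N = Σ N_h = 14500. Stratum weights W_h = N_h/N.
ȳ_st = (700·315.3 + 3200·253.5 + 5800·362.1 + 4800·376.3) / 14500 = 340.57448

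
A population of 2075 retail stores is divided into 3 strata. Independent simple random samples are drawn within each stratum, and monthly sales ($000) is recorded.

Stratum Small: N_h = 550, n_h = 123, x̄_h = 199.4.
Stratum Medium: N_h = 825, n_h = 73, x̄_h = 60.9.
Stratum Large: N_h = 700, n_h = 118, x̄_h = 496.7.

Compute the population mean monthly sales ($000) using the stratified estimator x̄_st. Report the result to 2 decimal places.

N = Σ N_h = 2075. Stratum weights W_h = N_h/N.
x̄_st = (550·199.4 + 825·60.9 + 700·496.7) / 2075 = 244.6277

x̄_st ≈ 244.63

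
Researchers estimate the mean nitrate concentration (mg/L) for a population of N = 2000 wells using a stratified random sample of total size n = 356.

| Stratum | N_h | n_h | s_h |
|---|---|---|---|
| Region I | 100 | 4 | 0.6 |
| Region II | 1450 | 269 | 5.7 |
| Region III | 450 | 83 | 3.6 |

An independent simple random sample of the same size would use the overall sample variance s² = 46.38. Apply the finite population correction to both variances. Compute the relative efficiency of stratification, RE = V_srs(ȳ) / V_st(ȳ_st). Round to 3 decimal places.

RE ≈ 1.835

V̂(ȳ_st) = Σ W_h² (1 − n_h/N_h) s_h²/n_h, with W_h = N_h/N and N = 2000:
  stratum Region I: (100/2000)²·(1 − 4/100)·0.6²/4 = 0.000216
  stratum Region II: (1450/2000)²·(1 − 269/1450)·5.7²/269 = 0.0517077
  stratum Region III: (450/2000)²·(1 − 83/450)·3.6²/83 = 0.00644682
V_st = 0.0583705
V_srs = (1 − 356/2000)·46.38/356 = 0.107091
Relative efficiency = V_srs / V_st = 0.107091/0.0583705 = 1.8347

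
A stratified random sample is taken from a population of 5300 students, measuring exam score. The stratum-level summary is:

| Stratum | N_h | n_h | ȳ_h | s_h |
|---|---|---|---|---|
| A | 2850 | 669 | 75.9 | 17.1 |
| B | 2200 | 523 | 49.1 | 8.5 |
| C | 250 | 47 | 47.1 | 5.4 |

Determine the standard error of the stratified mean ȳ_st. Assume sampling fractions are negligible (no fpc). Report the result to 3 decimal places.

V̂(ȳ_st) = Σ W_h² s_h²/n_h, with W_h = N_h/N and N = 5300:
  stratum A: (2850/5300)²·17.1²/669 = 0.126387
  stratum B: (2200/5300)²·8.5²/523 = 0.0238029
  stratum C: (250/5300)²·5.4²/47 = 0.00138044
V̂(ȳ_st) = 0.151571
SE(ȳ_st) = √0.151571 = 0.389321

SE(ȳ_st) ≈ 0.389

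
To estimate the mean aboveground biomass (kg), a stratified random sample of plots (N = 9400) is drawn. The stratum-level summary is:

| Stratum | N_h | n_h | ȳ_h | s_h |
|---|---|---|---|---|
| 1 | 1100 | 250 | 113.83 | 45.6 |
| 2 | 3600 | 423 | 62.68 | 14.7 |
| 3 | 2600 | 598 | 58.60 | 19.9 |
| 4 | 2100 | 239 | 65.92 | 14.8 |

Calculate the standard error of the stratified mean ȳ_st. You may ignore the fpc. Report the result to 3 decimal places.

V̂(ȳ_st) = Σ W_h² s_h²/n_h, with W_h = N_h/N and N = 9400:
  stratum 1: (1100/9400)²·45.6²/250 = 0.113899
  stratum 2: (3600/9400)²·14.7²/423 = 0.0749279
  stratum 3: (2600/9400)²·19.9²/598 = 0.0506636
  stratum 4: (2100/9400)²·14.8²/239 = 0.0457413
V̂(ȳ_st) = 0.285232
SE(ȳ_st) = √0.285232 = 0.534071

SE(ȳ_st) ≈ 0.534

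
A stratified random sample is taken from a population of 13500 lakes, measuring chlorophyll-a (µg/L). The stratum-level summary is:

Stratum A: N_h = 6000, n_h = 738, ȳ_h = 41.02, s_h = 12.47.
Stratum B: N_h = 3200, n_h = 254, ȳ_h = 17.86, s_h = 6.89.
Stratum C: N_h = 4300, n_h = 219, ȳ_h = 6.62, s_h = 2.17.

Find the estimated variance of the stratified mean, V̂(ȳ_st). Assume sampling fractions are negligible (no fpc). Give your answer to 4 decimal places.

V̂(ȳ_st) = Σ W_h² s_h²/n_h, with W_h = N_h/N and N = 13500:
  stratum A: (6000/13500)²·12.47²/738 = 0.0416209
  stratum B: (3200/13500)²·6.89²/254 = 0.0105012
  stratum C: (4300/13500)²·2.17²/219 = 0.00218145
V̂(ȳ_st) = 0.0543035

V̂(ȳ_st) ≈ 0.0543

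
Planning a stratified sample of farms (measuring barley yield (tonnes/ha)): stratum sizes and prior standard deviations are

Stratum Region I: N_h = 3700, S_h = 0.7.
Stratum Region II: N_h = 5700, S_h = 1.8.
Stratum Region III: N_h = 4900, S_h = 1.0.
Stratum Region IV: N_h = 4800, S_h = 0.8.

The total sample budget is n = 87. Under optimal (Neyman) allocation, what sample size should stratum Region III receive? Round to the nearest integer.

Neyman allocation: n_h = n · N_h S_h / Σ N_i S_i, with n = 87.
  stratum Region I: N_h·S_h = 3700·0.7 = 2590.00
  stratum Region II: N_h·S_h = 5700·1.8 = 10260.00
  stratum Region III: N_h·S_h = 4900·1.0 = 4900.00
  stratum Region IV: N_h·S_h = 4800·0.8 = 3840.00
Σ N_h S_h = 21590.00
n for stratum Region III = 87·4900.00/21590.00 = 19.745 → 20

20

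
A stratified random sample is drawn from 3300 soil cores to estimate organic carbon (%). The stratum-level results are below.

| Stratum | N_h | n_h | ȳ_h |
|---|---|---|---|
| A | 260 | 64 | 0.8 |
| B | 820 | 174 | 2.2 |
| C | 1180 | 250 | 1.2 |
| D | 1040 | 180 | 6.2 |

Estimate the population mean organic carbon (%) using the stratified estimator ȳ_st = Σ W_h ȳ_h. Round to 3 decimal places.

N = Σ N_h = 3300. Stratum weights W_h = N_h/N.
ȳ_st = (260·0.8 + 820·2.2 + 1180·1.2 + 1040·6.2) / 3300 = 2.99273

ȳ_st ≈ 2.993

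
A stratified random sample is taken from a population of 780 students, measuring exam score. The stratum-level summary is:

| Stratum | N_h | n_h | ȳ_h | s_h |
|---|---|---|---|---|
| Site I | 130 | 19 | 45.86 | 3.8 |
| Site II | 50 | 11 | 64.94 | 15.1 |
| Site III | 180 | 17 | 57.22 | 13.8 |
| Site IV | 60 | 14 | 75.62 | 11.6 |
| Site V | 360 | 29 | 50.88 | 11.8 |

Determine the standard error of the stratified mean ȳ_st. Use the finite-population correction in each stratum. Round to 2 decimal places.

V̂(ȳ_st) = Σ W_h² (1 − n_h/N_h) s_h²/n_h, with W_h = N_h/N and N = 780:
  stratum Site I: (130/780)²·(1 − 19/130)·3.8²/19 = 0.0180256
  stratum Site II: (50/780)²·(1 − 11/50)·15.1²/11 = 0.0664365
  stratum Site III: (180/780)²·(1 − 17/180)·13.8²/17 = 0.540232
  stratum Site IV: (60/780)²·(1 − 14/60)·11.6²/14 = 0.0436021
  stratum Site V: (360/780)²·(1 − 29/360)·11.8²/29 = 0.940388
V̂(ȳ_st) = 1.60868
SE(ȳ_st) = √1.60868 = 1.26834

SE(ȳ_st) ≈ 1.27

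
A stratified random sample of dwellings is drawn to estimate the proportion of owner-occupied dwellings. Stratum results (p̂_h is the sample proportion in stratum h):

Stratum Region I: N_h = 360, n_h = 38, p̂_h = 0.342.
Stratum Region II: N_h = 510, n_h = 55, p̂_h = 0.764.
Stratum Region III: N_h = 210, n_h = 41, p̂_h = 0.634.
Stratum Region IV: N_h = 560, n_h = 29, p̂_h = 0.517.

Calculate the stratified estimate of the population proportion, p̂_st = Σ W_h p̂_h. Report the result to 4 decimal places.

N = 1640; stratum weights W_h = N_h/N.
p̂_st = Σ W_h p̂_h = (360·0.342 + 510·0.764 + 210·0.634 + 560·0.517)/1640 = 0.57038

p̂_st ≈ 0.5704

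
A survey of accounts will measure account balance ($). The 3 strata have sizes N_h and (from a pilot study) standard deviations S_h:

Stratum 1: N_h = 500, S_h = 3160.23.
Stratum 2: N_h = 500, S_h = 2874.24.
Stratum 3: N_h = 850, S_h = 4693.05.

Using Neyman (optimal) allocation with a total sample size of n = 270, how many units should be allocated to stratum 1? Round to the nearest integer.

61

Neyman allocation: n_h = n · N_h S_h / Σ N_i S_i, with n = 270.
  stratum 1: N_h·S_h = 500·3160.23 = 1580115.00
  stratum 2: N_h·S_h = 500·2874.24 = 1437120.00
  stratum 3: N_h·S_h = 850·4693.05 = 3989092.50
Σ N_h S_h = 7006327.50
n for stratum 1 = 270·1580115.00/7006327.50 = 60.892 → 61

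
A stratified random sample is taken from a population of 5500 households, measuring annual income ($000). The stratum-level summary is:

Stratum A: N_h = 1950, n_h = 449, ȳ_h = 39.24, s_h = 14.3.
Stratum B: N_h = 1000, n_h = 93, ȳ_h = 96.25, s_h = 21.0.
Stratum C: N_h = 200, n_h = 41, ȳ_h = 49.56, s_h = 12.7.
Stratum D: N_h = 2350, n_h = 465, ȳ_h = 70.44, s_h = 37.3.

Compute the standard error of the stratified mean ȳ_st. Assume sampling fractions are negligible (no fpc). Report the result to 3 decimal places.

V̂(ȳ_st) = Σ W_h² s_h²/n_h, with W_h = N_h/N and N = 5500:
  stratum A: (1950/5500)²·14.3²/449 = 0.0572492
  stratum B: (1000/5500)²·21.0²/93 = 0.156758
  stratum C: (200/5500)²·12.7²/41 = 0.00520185
  stratum D: (2350/5500)²·37.3²/465 = 0.546229
V̂(ȳ_st) = 0.765439
SE(ȳ_st) = √0.765439 = 0.874894

SE(ȳ_st) ≈ 0.875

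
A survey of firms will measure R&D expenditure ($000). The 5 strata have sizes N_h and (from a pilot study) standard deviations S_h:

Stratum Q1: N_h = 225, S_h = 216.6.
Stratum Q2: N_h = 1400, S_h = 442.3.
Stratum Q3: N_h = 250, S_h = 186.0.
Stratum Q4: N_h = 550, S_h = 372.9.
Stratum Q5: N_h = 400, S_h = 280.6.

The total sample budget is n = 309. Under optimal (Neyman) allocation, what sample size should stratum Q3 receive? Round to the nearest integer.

Neyman allocation: n_h = n · N_h S_h / Σ N_i S_i, with n = 309.
  stratum Q1: N_h·S_h = 225·216.6 = 48735.00
  stratum Q2: N_h·S_h = 1400·442.3 = 619220.00
  stratum Q3: N_h·S_h = 250·186.0 = 46500.00
  stratum Q4: N_h·S_h = 550·372.9 = 205095.00
  stratum Q5: N_h·S_h = 400·280.6 = 112240.00
Σ N_h S_h = 1031790.00
n for stratum Q3 = 309·46500.00/1031790.00 = 13.926 → 14

14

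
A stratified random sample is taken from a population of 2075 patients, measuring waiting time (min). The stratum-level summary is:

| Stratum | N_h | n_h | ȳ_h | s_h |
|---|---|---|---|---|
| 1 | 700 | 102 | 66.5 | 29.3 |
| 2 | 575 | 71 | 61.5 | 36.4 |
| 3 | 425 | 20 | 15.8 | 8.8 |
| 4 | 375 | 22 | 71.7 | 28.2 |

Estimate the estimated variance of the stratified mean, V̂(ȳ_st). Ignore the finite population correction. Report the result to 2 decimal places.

V̂(ȳ_st) = Σ W_h² s_h²/n_h, with W_h = N_h/N and N = 2075:
  stratum 1: (700/2075)²·29.3²/102 = 0.957844
  stratum 2: (575/2075)²·36.4²/71 = 1.43299
  stratum 3: (425/2075)²·8.8²/20 = 0.162434
  stratum 4: (375/2075)²·28.2²/22 = 1.1806
V̂(ȳ_st) = 3.73387

V̂(ȳ_st) ≈ 3.73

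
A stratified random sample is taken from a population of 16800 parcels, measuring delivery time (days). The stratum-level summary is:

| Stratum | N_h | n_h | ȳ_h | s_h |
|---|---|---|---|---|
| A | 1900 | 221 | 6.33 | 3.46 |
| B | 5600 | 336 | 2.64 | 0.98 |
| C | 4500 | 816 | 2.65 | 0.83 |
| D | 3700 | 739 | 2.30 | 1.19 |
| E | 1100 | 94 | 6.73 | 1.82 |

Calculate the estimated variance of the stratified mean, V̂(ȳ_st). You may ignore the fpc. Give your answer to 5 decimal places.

V̂(ȳ_st) ≈ 0.00132

V̂(ȳ_st) = Σ W_h² s_h²/n_h, with W_h = N_h/N and N = 16800:
  stratum A: (1900/16800)²·3.46²/221 = 0.000692865
  stratum B: (5600/16800)²·0.98²/336 = 0.000317593
  stratum C: (4500/16800)²·0.83²/816 = 6.05721e-05
  stratum D: (3700/16800)²·1.19²/739 = 9.29468e-05
  stratum E: (1100/16800)²·1.82²/94 = 0.000151071
V̂(ȳ_st) = 0.00131505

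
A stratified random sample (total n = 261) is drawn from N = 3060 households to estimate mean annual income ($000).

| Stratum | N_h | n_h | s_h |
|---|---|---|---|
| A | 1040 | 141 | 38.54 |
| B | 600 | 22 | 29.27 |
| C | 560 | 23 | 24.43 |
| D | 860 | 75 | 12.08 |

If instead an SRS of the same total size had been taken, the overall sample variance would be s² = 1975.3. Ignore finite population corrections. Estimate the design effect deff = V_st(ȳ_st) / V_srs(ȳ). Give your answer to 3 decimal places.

deff ≈ 0.494

V̂(ȳ_st) = Σ W_h² s_h²/n_h, with W_h = N_h/N and N = 3060:
  stratum A: (1040/3060)²·38.54²/141 = 1.21683
  stratum B: (600/3060)²·29.27²/22 = 1.49721
  stratum C: (560/3060)²·24.43²/23 = 0.869065
  stratum D: (860/3060)²·12.08²/75 = 0.153683
V_st = 3.73678
V_srs = s²/n = 1975.3/261 = 7.5682
deff = V_st / V_srs = 3.73678/7.5682 = 0.4937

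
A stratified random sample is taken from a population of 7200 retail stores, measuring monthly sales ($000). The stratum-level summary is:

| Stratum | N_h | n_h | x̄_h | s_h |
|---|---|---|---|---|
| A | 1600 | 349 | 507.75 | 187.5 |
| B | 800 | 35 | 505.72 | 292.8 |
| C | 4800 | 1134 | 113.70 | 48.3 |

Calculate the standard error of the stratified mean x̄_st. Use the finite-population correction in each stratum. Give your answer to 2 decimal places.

V̂(x̄_st) = Σ W_h² (1 − n_h/N_h) s_h²/n_h, with W_h = N_h/N and N = 7200:
  stratum A: (1600/7200)²·(1 − 349/1600)·187.5²/349 = 3.88946
  stratum B: (800/7200)²·(1 − 35/800)·292.8²/35 = 28.9175
  stratum C: (4800/7200)²·(1 − 1134/4800)·48.3²/1134 = 0.698313
V̂(x̄_st) = 33.5053
SE(x̄_st) = √33.5053 = 5.78837

SE(x̄_st) ≈ 5.79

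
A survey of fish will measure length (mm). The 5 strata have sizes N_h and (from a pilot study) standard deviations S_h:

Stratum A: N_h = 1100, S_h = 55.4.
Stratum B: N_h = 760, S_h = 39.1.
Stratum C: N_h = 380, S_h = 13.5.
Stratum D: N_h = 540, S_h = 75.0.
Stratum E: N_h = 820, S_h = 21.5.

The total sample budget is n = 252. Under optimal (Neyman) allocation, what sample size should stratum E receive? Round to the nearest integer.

Neyman allocation: n_h = n · N_h S_h / Σ N_i S_i, with n = 252.
  stratum A: N_h·S_h = 1100·55.4 = 60940.00
  stratum B: N_h·S_h = 760·39.1 = 29716.00
  stratum C: N_h·S_h = 380·13.5 = 5130.00
  stratum D: N_h·S_h = 540·75.0 = 40500.00
  stratum E: N_h·S_h = 820·21.5 = 17630.00
Σ N_h S_h = 153916.00
n for stratum E = 252·17630.00/153916.00 = 28.865 → 29

29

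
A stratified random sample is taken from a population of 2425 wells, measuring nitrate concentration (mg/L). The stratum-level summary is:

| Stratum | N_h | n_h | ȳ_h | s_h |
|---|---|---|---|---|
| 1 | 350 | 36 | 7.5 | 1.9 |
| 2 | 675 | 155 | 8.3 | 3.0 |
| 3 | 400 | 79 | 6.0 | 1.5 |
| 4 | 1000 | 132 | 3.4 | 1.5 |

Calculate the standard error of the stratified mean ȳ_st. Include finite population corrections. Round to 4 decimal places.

SE(ȳ_st) ≈ 0.0921

V̂(ȳ_st) = Σ W_h² (1 − n_h/N_h) s_h²/n_h, with W_h = N_h/N and N = 2425:
  stratum 1: (350/2425)²·(1 − 36/350)·1.9²/36 = 0.00187404
  stratum 2: (675/2425)²·(1 − 155/675)·3.0²/155 = 0.00346573
  stratum 3: (400/2425)²·(1 − 79/400)·1.5²/79 = 0.000621866
  stratum 4: (1000/2425)²·(1 − 132/1000)·1.5²/132 = 0.00251597
V̂(ȳ_st) = 0.0084776
SE(ȳ_st) = √0.0084776 = 0.0920739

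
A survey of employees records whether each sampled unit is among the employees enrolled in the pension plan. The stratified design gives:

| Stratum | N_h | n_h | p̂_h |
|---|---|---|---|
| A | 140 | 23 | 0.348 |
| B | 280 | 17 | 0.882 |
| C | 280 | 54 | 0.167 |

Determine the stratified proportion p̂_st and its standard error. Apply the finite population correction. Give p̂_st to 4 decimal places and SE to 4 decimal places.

N = 700; stratum weights W_h = N_h/N.
p̂_st = Σ W_h p̂_h = (140·0.348 + 280·0.882 + 280·0.167)/700 = 0.48920
V̂(p̂_st) = Σ W_h² (1 − n_h/N_h) p̂_h(1−p̂_h)/(n_h−1):
  stratum A: (140/700)²·(1 − 23/140)·0.348·0.652/22 = 0.000344764
  stratum B: (280/700)²·(1 − 17/280)·0.882·0.118/16 = 0.000977571
  stratum C: (280/700)²·(1 − 54/280)·0.167·0.833/53 = 0.000338966
V̂(p̂_st) = 0.0016613; SE = √V̂ = 0.0407591

p̂_st ≈ 0.4892, SE ≈ 0.0408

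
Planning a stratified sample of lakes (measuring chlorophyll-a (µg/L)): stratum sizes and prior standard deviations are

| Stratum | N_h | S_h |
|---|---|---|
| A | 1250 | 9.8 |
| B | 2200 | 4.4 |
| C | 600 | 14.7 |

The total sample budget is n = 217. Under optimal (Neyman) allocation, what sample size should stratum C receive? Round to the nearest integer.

62

Neyman allocation: n_h = n · N_h S_h / Σ N_i S_i, with n = 217.
  stratum A: N_h·S_h = 1250·9.8 = 12250.00
  stratum B: N_h·S_h = 2200·4.4 = 9680.00
  stratum C: N_h·S_h = 600·14.7 = 8820.00
Σ N_h S_h = 30750.00
n for stratum C = 217·8820.00/30750.00 = 62.242 → 62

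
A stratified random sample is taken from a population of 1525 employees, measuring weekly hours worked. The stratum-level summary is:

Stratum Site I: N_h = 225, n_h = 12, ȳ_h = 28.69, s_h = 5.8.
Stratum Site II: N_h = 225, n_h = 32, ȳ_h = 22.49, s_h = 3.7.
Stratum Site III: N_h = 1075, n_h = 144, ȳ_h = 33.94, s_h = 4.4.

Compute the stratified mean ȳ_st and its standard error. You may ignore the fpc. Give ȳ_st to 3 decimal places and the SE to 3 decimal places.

ȳ_st = Σ W_h ȳ_h = (225·28.69 + 225·22.49 + 1075·33.94)/1525 = 31.47607
V̂(ȳ_st) = Σ W_h² s_h²/n_h, with W_h = N_h/N and N = 1525:
  stratum Site I: (225/1525)²·5.8²/12 = 0.0610239
  stratum Site II: (225/1525)²·3.7²/32 = 0.00931277
  stratum Site III: (1075/1525)²·4.4²/144 = 0.0668067
V̂(ȳ_st) = 0.137143
SE(ȳ_st) = √0.137143 = 0.370329

ȳ_st ≈ 31.476, SE ≈ 0.370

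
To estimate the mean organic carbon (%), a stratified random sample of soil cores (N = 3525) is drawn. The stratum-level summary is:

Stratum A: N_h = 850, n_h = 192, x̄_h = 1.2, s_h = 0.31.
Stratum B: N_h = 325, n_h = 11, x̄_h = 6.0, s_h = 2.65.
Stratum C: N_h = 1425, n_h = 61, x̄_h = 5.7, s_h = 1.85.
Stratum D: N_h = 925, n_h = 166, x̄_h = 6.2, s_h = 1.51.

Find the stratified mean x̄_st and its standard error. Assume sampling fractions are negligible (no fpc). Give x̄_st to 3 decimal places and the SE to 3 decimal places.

x̄_st ≈ 4.774, SE ≈ 0.125

x̄_st = Σ W_h x̄_h = (850·1.2 + 325·6.0 + 1425·5.7 + 925·6.2)/3525 = 4.77376
V̂(x̄_st) = Σ W_h² s_h²/n_h, with W_h = N_h/N and N = 3525:
  stratum A: (850/3525)²·0.31²/192 = 2.91033e-05
  stratum B: (325/3525)²·2.65²/11 = 0.00542685
  stratum C: (1425/3525)²·1.85²/61 = 0.00916907
  stratum D: (925/3525)²·1.51²/166 = 0.000945826
V̂(x̄_st) = 0.0155708
SE(x̄_st) = √0.0155708 = 0.124783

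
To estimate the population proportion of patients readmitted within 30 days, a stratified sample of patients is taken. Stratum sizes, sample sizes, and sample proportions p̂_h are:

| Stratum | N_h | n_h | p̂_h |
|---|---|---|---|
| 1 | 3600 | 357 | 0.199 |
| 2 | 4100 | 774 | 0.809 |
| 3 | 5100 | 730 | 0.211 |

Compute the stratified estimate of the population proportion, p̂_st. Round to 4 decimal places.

N = 12800; stratum weights W_h = N_h/N.
p̂_st = Σ W_h p̂_h = (3600·0.199 + 4100·0.809 + 5100·0.211)/12800 = 0.39917

p̂_st ≈ 0.3992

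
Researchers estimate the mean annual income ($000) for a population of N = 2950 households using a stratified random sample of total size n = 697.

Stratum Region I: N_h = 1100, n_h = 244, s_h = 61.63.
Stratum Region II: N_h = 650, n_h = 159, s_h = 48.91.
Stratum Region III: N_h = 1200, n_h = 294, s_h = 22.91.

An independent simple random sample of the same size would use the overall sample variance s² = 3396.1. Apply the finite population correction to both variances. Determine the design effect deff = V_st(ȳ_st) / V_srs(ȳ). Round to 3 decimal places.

deff ≈ 0.661

V̂(ȳ_st) = Σ W_h² (1 − n_h/N_h) s_h²/n_h, with W_h = N_h/N and N = 2950:
  stratum Region I: (1100/2950)²·(1 − 244/1100)·61.63²/244 = 1.68429
  stratum Region II: (650/2950)²·(1 − 159/650)·48.91²/159 = 0.551758
  stratum Region III: (1200/2950)²·(1 − 294/1200)·22.91²/294 = 0.223033
V_st = 2.45908
V_srs = (1 − 697/2950)·3396.1/697 = 3.72123
deff = V_st / V_srs = 2.45908/3.72123 = 0.6608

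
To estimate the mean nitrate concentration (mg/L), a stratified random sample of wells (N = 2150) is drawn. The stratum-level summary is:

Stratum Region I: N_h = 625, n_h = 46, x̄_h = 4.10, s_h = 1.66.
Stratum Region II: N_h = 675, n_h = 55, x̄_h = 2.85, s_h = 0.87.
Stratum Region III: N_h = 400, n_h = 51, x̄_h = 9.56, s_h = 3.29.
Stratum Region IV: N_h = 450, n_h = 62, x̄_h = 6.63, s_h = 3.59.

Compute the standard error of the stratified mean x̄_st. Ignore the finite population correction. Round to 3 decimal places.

SE(x̄_st) ≈ 0.151

V̂(x̄_st) = Σ W_h² s_h²/n_h, with W_h = N_h/N and N = 2150:
  stratum Region I: (625/2150)²·1.66²/46 = 0.00506223
  stratum Region II: (675/2150)²·0.87²/55 = 0.00135646
  stratum Region III: (400/2150)²·3.29²/51 = 0.00734623
  stratum Region IV: (450/2150)²·3.59²/62 = 0.00910637
V̂(x̄_st) = 0.0228713
SE(x̄_st) = √0.0228713 = 0.151233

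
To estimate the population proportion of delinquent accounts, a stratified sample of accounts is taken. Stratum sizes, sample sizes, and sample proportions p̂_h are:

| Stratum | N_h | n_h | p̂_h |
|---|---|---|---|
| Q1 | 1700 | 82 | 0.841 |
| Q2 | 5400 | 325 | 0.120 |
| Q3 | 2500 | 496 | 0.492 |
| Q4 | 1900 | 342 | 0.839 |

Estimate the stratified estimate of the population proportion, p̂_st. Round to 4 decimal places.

p̂_st ≈ 0.4262

N = 11500; stratum weights W_h = N_h/N.
p̂_st = Σ W_h p̂_h = (1700·0.841 + 5400·0.120 + 2500·0.492 + 1900·0.839)/11500 = 0.42624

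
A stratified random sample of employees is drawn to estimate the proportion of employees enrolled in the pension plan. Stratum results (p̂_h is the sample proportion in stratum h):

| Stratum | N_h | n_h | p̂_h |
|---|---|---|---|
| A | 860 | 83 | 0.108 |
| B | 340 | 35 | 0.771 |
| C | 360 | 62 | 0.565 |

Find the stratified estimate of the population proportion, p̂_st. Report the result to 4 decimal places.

p̂_st ≈ 0.3580

N = 1560; stratum weights W_h = N_h/N.
p̂_st = Σ W_h p̂_h = (860·0.108 + 340·0.771 + 360·0.565)/1560 = 0.35796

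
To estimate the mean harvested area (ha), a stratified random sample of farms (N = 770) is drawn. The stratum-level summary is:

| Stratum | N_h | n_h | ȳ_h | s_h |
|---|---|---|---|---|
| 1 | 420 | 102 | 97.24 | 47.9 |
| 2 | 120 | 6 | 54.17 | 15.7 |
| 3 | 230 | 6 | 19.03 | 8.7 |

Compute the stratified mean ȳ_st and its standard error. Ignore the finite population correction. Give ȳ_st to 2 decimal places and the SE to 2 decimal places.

ȳ_st = Σ W_h ȳ_h = (420·97.24 + 120·54.17 + 230·19.03)/770 = 67.16636
V̂(ȳ_st) = Σ W_h² s_h²/n_h, with W_h = N_h/N and N = 770:
  stratum 1: (420/770)²·47.9²/102 = 6.69249
  stratum 2: (120/770)²·15.7²/6 = 0.997767
  stratum 3: (230/770)²·8.7²/6 = 1.12554
V̂(ȳ_st) = 8.8158
SE(ȳ_st) = √8.8158 = 2.96914

ȳ_st ≈ 67.17, SE ≈ 2.97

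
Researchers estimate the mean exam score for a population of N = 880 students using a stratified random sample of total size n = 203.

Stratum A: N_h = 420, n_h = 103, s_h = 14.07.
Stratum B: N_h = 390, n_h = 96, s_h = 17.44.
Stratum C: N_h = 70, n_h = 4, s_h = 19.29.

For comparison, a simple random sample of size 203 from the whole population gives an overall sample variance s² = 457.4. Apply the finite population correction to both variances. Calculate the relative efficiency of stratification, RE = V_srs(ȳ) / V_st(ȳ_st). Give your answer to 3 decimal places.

V̂(ȳ_st) = Σ W_h² (1 − n_h/N_h) s_h²/n_h, with W_h = N_h/N and N = 880:
  stratum A: (420/880)²·(1 − 103/420)·14.07²/103 = 0.330441
  stratum B: (390/880)²·(1 − 96/390)·17.44²/96 = 0.469103
  stratum C: (70/880)²·(1 − 4/70)·19.29²/4 = 0.554985
V_st = 1.35453
V_srs = (1 − 203/880)·457.4/203 = 1.73343
Relative efficiency = V_srs / V_st = 1.73343/1.35453 = 1.2797

RE ≈ 1.280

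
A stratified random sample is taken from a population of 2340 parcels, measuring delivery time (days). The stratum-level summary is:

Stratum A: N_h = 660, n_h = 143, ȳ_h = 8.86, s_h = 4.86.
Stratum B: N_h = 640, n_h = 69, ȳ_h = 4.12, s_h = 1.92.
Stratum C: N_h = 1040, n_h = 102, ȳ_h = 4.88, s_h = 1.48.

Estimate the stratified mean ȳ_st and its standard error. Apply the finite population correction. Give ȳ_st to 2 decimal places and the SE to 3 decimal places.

ȳ_st ≈ 5.79, SE ≈ 0.133

ȳ_st = Σ W_h ȳ_h = (660·8.86 + 640·4.12 + 1040·4.88)/2340 = 5.79470
V̂(ȳ_st) = Σ W_h² (1 − n_h/N_h) s_h²/n_h, with W_h = N_h/N and N = 2340:
  stratum A: (660/2340)²·(1 − 143/660)·4.86²/143 = 0.0102929
  stratum B: (640/2340)²·(1 − 69/640)·1.92²/69 = 0.00356564
  stratum C: (1040/2340)²·(1 − 102/1040)·1.48²/102 = 0.00382585
V̂(ȳ_st) = 0.0176844
SE(ȳ_st) = √0.0176844 = 0.132983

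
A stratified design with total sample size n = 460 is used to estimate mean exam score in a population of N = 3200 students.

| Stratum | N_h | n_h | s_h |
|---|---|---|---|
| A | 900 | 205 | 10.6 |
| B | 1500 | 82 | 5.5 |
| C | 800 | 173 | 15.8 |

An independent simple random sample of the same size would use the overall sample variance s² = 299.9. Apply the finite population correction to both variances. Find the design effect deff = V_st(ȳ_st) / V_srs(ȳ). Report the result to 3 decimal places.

V̂(ȳ_st) = Σ W_h² (1 − n_h/N_h) s_h²/n_h, with W_h = N_h/N and N = 3200:
  stratum A: (900/3200)²·(1 − 205/900)·10.6²/205 = 0.03348
  stratum B: (1500/3200)²·(1 − 82/1500)·5.5²/82 = 0.0766265
  stratum C: (800/3200)²·(1 − 173/800)·15.8²/173 = 0.0706847
V_st = 0.180791
V_srs = (1 − 460/3200)·299.9/460 = 0.558238
deff = V_st / V_srs = 0.180791/0.558238 = 0.3239

deff ≈ 0.324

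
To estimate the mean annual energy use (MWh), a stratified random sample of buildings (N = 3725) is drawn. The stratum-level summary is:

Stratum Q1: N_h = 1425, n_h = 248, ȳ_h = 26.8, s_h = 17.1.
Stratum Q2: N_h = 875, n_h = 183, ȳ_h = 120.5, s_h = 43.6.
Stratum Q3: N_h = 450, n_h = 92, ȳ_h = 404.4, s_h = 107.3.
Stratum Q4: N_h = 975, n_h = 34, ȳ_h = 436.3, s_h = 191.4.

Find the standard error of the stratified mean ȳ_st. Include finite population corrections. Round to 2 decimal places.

SE(ȳ_st) ≈ 8.56

V̂(ȳ_st) = Σ W_h² (1 − n_h/N_h) s_h²/n_h, with W_h = N_h/N and N = 3725:
  stratum Q1: (1425/3725)²·(1 − 248/1425)·17.1²/248 = 0.142521
  stratum Q2: (875/3725)²·(1 − 183/875)·43.6²/183 = 0.453298
  stratum Q3: (450/3725)²·(1 − 92/450)·107.3²/92 = 1.45296
  stratum Q4: (975/3725)²·(1 − 34/975)·191.4²/34 = 71.2437
V̂(ȳ_st) = 73.2925
SE(ȳ_st) = √73.2925 = 8.5611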